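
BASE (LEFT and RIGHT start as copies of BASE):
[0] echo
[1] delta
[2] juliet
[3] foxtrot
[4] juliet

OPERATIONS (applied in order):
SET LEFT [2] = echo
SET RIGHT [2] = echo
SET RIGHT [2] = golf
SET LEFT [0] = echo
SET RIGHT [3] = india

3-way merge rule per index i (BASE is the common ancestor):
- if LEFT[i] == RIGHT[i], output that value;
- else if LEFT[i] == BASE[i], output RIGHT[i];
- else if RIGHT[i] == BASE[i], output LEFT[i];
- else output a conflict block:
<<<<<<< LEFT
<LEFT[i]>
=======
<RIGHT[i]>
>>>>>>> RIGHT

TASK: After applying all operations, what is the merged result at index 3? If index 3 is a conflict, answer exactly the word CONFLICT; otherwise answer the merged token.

Final LEFT:  [echo, delta, echo, foxtrot, juliet]
Final RIGHT: [echo, delta, golf, india, juliet]
i=0: L=echo R=echo -> agree -> echo
i=1: L=delta R=delta -> agree -> delta
i=2: BASE=juliet L=echo R=golf all differ -> CONFLICT
i=3: L=foxtrot=BASE, R=india -> take RIGHT -> india
i=4: L=juliet R=juliet -> agree -> juliet
Index 3 -> india

Answer: india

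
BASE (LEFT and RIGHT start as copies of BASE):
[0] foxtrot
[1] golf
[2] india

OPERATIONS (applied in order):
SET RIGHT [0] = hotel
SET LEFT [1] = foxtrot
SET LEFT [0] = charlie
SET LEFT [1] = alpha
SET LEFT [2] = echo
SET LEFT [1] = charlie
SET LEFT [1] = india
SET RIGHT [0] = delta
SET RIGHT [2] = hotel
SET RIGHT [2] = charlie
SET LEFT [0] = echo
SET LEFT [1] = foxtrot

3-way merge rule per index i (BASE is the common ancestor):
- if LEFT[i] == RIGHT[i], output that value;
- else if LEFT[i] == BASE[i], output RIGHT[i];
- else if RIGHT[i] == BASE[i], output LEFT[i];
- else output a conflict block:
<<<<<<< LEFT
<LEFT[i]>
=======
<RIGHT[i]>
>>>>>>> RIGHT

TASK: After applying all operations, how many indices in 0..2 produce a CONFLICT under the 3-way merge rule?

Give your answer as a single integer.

Answer: 2

Derivation:
Final LEFT:  [echo, foxtrot, echo]
Final RIGHT: [delta, golf, charlie]
i=0: BASE=foxtrot L=echo R=delta all differ -> CONFLICT
i=1: L=foxtrot, R=golf=BASE -> take LEFT -> foxtrot
i=2: BASE=india L=echo R=charlie all differ -> CONFLICT
Conflict count: 2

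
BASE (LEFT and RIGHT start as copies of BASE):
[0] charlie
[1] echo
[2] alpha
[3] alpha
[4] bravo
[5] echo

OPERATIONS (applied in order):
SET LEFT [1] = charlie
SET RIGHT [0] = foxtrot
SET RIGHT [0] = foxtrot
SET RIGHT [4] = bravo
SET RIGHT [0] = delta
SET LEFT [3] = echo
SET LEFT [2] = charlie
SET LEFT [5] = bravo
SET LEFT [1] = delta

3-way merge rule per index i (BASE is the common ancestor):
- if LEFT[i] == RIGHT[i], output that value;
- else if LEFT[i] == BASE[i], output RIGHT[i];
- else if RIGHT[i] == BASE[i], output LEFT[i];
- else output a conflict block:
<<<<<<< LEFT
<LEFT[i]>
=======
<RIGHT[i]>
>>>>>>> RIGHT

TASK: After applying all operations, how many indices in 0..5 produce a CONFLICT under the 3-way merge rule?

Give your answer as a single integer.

Answer: 0

Derivation:
Final LEFT:  [charlie, delta, charlie, echo, bravo, bravo]
Final RIGHT: [delta, echo, alpha, alpha, bravo, echo]
i=0: L=charlie=BASE, R=delta -> take RIGHT -> delta
i=1: L=delta, R=echo=BASE -> take LEFT -> delta
i=2: L=charlie, R=alpha=BASE -> take LEFT -> charlie
i=3: L=echo, R=alpha=BASE -> take LEFT -> echo
i=4: L=bravo R=bravo -> agree -> bravo
i=5: L=bravo, R=echo=BASE -> take LEFT -> bravo
Conflict count: 0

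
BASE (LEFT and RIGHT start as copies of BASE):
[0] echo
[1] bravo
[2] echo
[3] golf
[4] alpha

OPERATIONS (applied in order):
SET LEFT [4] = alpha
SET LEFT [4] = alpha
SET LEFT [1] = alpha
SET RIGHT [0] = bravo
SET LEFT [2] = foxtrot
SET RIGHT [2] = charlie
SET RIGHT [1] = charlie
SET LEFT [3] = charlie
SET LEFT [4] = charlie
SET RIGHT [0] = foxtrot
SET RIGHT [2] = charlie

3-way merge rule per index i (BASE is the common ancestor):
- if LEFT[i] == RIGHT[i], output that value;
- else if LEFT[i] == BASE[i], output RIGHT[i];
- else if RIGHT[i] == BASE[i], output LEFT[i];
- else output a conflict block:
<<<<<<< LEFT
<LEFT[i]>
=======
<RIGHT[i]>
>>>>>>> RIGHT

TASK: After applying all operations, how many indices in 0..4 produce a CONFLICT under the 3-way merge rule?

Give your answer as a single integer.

Answer: 2

Derivation:
Final LEFT:  [echo, alpha, foxtrot, charlie, charlie]
Final RIGHT: [foxtrot, charlie, charlie, golf, alpha]
i=0: L=echo=BASE, R=foxtrot -> take RIGHT -> foxtrot
i=1: BASE=bravo L=alpha R=charlie all differ -> CONFLICT
i=2: BASE=echo L=foxtrot R=charlie all differ -> CONFLICT
i=3: L=charlie, R=golf=BASE -> take LEFT -> charlie
i=4: L=charlie, R=alpha=BASE -> take LEFT -> charlie
Conflict count: 2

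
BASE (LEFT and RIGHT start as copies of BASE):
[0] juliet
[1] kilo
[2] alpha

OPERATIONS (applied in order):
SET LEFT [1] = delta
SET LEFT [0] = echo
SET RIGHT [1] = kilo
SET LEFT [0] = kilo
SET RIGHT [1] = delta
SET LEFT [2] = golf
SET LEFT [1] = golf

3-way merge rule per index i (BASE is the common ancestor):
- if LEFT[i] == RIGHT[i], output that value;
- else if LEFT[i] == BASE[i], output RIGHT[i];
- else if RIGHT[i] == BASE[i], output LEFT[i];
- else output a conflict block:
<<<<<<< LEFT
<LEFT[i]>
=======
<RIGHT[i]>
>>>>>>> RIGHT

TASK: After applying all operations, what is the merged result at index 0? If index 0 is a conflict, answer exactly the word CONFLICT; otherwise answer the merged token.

Final LEFT:  [kilo, golf, golf]
Final RIGHT: [juliet, delta, alpha]
i=0: L=kilo, R=juliet=BASE -> take LEFT -> kilo
i=1: BASE=kilo L=golf R=delta all differ -> CONFLICT
i=2: L=golf, R=alpha=BASE -> take LEFT -> golf
Index 0 -> kilo

Answer: kilo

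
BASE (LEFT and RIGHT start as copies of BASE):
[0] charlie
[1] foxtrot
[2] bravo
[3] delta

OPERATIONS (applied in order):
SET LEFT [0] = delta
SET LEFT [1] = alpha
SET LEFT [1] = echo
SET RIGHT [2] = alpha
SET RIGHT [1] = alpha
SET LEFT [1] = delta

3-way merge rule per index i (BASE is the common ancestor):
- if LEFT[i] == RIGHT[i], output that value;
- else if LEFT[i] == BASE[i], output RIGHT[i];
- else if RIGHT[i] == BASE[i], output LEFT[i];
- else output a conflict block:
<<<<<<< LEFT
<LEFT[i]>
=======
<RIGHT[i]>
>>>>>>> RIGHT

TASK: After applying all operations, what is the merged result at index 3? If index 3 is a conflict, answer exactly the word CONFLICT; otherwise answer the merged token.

Answer: delta

Derivation:
Final LEFT:  [delta, delta, bravo, delta]
Final RIGHT: [charlie, alpha, alpha, delta]
i=0: L=delta, R=charlie=BASE -> take LEFT -> delta
i=1: BASE=foxtrot L=delta R=alpha all differ -> CONFLICT
i=2: L=bravo=BASE, R=alpha -> take RIGHT -> alpha
i=3: L=delta R=delta -> agree -> delta
Index 3 -> delta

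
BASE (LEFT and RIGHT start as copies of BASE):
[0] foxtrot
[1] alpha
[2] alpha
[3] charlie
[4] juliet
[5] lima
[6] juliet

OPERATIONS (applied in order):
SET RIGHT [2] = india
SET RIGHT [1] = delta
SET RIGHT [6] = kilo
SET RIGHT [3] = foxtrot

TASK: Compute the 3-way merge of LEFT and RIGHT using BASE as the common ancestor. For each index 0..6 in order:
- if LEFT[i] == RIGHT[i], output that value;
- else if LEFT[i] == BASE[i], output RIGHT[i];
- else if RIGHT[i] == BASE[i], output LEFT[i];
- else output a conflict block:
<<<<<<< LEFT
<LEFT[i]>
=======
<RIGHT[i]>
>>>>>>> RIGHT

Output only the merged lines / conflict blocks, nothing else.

Answer: foxtrot
delta
india
foxtrot
juliet
lima
kilo

Derivation:
Final LEFT:  [foxtrot, alpha, alpha, charlie, juliet, lima, juliet]
Final RIGHT: [foxtrot, delta, india, foxtrot, juliet, lima, kilo]
i=0: L=foxtrot R=foxtrot -> agree -> foxtrot
i=1: L=alpha=BASE, R=delta -> take RIGHT -> delta
i=2: L=alpha=BASE, R=india -> take RIGHT -> india
i=3: L=charlie=BASE, R=foxtrot -> take RIGHT -> foxtrot
i=4: L=juliet R=juliet -> agree -> juliet
i=5: L=lima R=lima -> agree -> lima
i=6: L=juliet=BASE, R=kilo -> take RIGHT -> kilo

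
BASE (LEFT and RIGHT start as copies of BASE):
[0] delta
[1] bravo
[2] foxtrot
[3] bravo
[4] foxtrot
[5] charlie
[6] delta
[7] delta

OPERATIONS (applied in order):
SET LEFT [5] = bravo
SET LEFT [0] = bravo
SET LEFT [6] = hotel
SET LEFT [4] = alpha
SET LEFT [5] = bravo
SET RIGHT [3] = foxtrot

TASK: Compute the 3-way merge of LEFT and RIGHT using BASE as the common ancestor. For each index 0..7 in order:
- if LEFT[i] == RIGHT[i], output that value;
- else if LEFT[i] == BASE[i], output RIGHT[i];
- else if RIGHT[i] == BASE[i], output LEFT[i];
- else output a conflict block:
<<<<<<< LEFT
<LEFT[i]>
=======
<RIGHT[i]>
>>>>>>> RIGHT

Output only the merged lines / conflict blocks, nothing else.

Answer: bravo
bravo
foxtrot
foxtrot
alpha
bravo
hotel
delta

Derivation:
Final LEFT:  [bravo, bravo, foxtrot, bravo, alpha, bravo, hotel, delta]
Final RIGHT: [delta, bravo, foxtrot, foxtrot, foxtrot, charlie, delta, delta]
i=0: L=bravo, R=delta=BASE -> take LEFT -> bravo
i=1: L=bravo R=bravo -> agree -> bravo
i=2: L=foxtrot R=foxtrot -> agree -> foxtrot
i=3: L=bravo=BASE, R=foxtrot -> take RIGHT -> foxtrot
i=4: L=alpha, R=foxtrot=BASE -> take LEFT -> alpha
i=5: L=bravo, R=charlie=BASE -> take LEFT -> bravo
i=6: L=hotel, R=delta=BASE -> take LEFT -> hotel
i=7: L=delta R=delta -> agree -> delta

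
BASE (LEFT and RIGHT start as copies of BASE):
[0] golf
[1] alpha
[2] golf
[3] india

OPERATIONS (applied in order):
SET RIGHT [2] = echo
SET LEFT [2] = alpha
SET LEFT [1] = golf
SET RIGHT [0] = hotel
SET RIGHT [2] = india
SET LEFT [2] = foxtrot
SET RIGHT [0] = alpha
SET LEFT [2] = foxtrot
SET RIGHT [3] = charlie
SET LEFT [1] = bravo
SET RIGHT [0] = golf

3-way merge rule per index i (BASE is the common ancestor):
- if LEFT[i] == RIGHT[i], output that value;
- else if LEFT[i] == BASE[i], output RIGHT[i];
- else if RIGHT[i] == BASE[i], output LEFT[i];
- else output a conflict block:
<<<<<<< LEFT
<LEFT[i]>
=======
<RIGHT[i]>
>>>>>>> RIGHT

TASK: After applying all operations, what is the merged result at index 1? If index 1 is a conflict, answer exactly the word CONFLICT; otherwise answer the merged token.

Final LEFT:  [golf, bravo, foxtrot, india]
Final RIGHT: [golf, alpha, india, charlie]
i=0: L=golf R=golf -> agree -> golf
i=1: L=bravo, R=alpha=BASE -> take LEFT -> bravo
i=2: BASE=golf L=foxtrot R=india all differ -> CONFLICT
i=3: L=india=BASE, R=charlie -> take RIGHT -> charlie
Index 1 -> bravo

Answer: bravo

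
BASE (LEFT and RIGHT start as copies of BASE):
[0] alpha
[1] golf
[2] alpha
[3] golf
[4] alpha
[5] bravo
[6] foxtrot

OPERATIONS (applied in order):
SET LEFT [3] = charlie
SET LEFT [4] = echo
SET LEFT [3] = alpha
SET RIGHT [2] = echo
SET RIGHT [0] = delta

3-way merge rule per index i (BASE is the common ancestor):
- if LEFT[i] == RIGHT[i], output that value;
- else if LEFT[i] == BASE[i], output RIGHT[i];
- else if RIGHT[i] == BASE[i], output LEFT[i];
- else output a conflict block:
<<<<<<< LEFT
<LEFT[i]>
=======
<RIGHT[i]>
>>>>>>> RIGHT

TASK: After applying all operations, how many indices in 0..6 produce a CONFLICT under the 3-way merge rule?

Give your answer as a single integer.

Answer: 0

Derivation:
Final LEFT:  [alpha, golf, alpha, alpha, echo, bravo, foxtrot]
Final RIGHT: [delta, golf, echo, golf, alpha, bravo, foxtrot]
i=0: L=alpha=BASE, R=delta -> take RIGHT -> delta
i=1: L=golf R=golf -> agree -> golf
i=2: L=alpha=BASE, R=echo -> take RIGHT -> echo
i=3: L=alpha, R=golf=BASE -> take LEFT -> alpha
i=4: L=echo, R=alpha=BASE -> take LEFT -> echo
i=5: L=bravo R=bravo -> agree -> bravo
i=6: L=foxtrot R=foxtrot -> agree -> foxtrot
Conflict count: 0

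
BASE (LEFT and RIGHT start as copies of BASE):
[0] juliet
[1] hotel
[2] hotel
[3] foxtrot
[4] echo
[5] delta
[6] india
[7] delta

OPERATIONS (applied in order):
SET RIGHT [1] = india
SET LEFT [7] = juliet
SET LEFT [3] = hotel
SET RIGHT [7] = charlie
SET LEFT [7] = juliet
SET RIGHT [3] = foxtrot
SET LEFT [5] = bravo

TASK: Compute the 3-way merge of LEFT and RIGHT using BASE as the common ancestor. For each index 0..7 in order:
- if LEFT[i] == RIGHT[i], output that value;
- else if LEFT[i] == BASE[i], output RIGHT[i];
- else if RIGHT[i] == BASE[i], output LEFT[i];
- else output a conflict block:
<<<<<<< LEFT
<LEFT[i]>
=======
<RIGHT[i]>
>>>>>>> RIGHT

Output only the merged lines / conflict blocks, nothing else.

Final LEFT:  [juliet, hotel, hotel, hotel, echo, bravo, india, juliet]
Final RIGHT: [juliet, india, hotel, foxtrot, echo, delta, india, charlie]
i=0: L=juliet R=juliet -> agree -> juliet
i=1: L=hotel=BASE, R=india -> take RIGHT -> india
i=2: L=hotel R=hotel -> agree -> hotel
i=3: L=hotel, R=foxtrot=BASE -> take LEFT -> hotel
i=4: L=echo R=echo -> agree -> echo
i=5: L=bravo, R=delta=BASE -> take LEFT -> bravo
i=6: L=india R=india -> agree -> india
i=7: BASE=delta L=juliet R=charlie all differ -> CONFLICT

Answer: juliet
india
hotel
hotel
echo
bravo
india
<<<<<<< LEFT
juliet
=======
charlie
>>>>>>> RIGHT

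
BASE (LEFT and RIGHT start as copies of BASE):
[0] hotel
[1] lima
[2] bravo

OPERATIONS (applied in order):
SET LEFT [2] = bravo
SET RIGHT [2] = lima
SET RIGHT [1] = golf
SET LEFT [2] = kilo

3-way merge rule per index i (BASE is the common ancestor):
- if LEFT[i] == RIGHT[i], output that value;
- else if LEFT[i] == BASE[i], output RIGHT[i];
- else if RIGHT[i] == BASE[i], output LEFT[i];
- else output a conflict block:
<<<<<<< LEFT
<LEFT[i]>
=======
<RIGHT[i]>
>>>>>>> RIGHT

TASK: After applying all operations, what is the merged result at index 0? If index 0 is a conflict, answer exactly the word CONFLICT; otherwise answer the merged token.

Answer: hotel

Derivation:
Final LEFT:  [hotel, lima, kilo]
Final RIGHT: [hotel, golf, lima]
i=0: L=hotel R=hotel -> agree -> hotel
i=1: L=lima=BASE, R=golf -> take RIGHT -> golf
i=2: BASE=bravo L=kilo R=lima all differ -> CONFLICT
Index 0 -> hotel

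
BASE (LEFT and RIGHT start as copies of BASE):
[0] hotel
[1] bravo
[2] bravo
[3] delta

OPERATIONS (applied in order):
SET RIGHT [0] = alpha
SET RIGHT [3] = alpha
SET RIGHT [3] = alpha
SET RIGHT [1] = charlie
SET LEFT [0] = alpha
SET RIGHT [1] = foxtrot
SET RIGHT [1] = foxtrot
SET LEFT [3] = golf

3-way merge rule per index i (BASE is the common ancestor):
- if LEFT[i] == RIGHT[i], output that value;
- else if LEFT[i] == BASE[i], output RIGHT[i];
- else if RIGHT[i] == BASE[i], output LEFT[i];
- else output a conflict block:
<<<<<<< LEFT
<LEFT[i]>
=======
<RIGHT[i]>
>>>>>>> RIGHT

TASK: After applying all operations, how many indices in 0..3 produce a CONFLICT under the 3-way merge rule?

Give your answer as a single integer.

Answer: 1

Derivation:
Final LEFT:  [alpha, bravo, bravo, golf]
Final RIGHT: [alpha, foxtrot, bravo, alpha]
i=0: L=alpha R=alpha -> agree -> alpha
i=1: L=bravo=BASE, R=foxtrot -> take RIGHT -> foxtrot
i=2: L=bravo R=bravo -> agree -> bravo
i=3: BASE=delta L=golf R=alpha all differ -> CONFLICT
Conflict count: 1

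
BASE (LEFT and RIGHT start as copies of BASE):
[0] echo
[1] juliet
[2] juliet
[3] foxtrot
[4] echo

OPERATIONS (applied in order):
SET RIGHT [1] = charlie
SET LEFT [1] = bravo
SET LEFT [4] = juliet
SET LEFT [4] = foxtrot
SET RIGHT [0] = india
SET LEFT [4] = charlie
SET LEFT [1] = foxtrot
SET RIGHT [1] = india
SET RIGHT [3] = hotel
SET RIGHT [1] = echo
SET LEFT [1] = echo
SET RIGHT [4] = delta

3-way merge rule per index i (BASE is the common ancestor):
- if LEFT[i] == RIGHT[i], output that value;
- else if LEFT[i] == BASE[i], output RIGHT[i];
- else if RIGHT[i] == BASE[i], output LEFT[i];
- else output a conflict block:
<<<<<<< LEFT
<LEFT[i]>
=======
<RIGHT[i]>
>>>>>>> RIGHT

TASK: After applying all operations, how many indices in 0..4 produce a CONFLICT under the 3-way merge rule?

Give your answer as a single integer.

Final LEFT:  [echo, echo, juliet, foxtrot, charlie]
Final RIGHT: [india, echo, juliet, hotel, delta]
i=0: L=echo=BASE, R=india -> take RIGHT -> india
i=1: L=echo R=echo -> agree -> echo
i=2: L=juliet R=juliet -> agree -> juliet
i=3: L=foxtrot=BASE, R=hotel -> take RIGHT -> hotel
i=4: BASE=echo L=charlie R=delta all differ -> CONFLICT
Conflict count: 1

Answer: 1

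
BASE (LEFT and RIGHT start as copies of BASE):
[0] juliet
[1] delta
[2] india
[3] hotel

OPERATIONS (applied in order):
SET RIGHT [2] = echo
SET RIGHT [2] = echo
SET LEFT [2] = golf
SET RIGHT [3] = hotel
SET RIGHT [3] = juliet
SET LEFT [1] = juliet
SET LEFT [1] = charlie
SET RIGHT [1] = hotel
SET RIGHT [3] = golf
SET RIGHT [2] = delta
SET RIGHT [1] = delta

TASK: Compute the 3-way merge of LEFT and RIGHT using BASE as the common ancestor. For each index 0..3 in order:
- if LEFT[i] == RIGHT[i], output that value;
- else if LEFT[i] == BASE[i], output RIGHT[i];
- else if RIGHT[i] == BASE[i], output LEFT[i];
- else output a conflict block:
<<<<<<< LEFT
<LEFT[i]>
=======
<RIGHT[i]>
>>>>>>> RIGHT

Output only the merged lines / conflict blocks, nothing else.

Answer: juliet
charlie
<<<<<<< LEFT
golf
=======
delta
>>>>>>> RIGHT
golf

Derivation:
Final LEFT:  [juliet, charlie, golf, hotel]
Final RIGHT: [juliet, delta, delta, golf]
i=0: L=juliet R=juliet -> agree -> juliet
i=1: L=charlie, R=delta=BASE -> take LEFT -> charlie
i=2: BASE=india L=golf R=delta all differ -> CONFLICT
i=3: L=hotel=BASE, R=golf -> take RIGHT -> golf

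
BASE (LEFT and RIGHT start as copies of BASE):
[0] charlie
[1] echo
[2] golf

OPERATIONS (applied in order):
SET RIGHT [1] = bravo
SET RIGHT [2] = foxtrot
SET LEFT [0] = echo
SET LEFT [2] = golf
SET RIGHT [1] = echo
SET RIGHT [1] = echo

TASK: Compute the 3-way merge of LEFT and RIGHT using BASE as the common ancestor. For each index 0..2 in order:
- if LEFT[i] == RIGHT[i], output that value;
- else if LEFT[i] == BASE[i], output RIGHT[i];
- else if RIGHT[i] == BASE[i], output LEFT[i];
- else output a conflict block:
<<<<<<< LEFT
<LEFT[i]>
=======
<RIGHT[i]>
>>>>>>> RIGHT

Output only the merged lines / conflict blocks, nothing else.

Answer: echo
echo
foxtrot

Derivation:
Final LEFT:  [echo, echo, golf]
Final RIGHT: [charlie, echo, foxtrot]
i=0: L=echo, R=charlie=BASE -> take LEFT -> echo
i=1: L=echo R=echo -> agree -> echo
i=2: L=golf=BASE, R=foxtrot -> take RIGHT -> foxtrot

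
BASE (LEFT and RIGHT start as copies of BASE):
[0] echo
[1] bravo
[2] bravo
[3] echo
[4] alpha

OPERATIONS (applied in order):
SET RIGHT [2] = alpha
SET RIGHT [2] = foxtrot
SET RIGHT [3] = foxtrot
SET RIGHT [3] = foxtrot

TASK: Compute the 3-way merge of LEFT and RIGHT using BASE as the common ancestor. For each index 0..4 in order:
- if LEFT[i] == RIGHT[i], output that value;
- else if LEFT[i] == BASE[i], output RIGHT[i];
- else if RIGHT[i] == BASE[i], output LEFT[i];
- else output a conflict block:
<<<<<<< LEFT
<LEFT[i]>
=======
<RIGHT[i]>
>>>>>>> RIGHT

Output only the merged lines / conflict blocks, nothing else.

Answer: echo
bravo
foxtrot
foxtrot
alpha

Derivation:
Final LEFT:  [echo, bravo, bravo, echo, alpha]
Final RIGHT: [echo, bravo, foxtrot, foxtrot, alpha]
i=0: L=echo R=echo -> agree -> echo
i=1: L=bravo R=bravo -> agree -> bravo
i=2: L=bravo=BASE, R=foxtrot -> take RIGHT -> foxtrot
i=3: L=echo=BASE, R=foxtrot -> take RIGHT -> foxtrot
i=4: L=alpha R=alpha -> agree -> alpha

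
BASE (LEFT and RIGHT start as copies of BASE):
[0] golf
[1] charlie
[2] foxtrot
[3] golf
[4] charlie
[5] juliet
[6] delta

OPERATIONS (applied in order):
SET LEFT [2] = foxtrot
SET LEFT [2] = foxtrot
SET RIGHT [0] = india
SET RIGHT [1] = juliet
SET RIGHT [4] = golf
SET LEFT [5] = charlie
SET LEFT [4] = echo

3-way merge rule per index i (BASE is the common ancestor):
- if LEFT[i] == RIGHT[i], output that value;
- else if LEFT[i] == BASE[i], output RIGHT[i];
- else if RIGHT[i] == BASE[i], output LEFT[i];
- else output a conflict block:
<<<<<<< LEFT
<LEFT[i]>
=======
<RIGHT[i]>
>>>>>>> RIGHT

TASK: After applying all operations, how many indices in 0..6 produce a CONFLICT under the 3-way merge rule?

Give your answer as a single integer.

Final LEFT:  [golf, charlie, foxtrot, golf, echo, charlie, delta]
Final RIGHT: [india, juliet, foxtrot, golf, golf, juliet, delta]
i=0: L=golf=BASE, R=india -> take RIGHT -> india
i=1: L=charlie=BASE, R=juliet -> take RIGHT -> juliet
i=2: L=foxtrot R=foxtrot -> agree -> foxtrot
i=3: L=golf R=golf -> agree -> golf
i=4: BASE=charlie L=echo R=golf all differ -> CONFLICT
i=5: L=charlie, R=juliet=BASE -> take LEFT -> charlie
i=6: L=delta R=delta -> agree -> delta
Conflict count: 1

Answer: 1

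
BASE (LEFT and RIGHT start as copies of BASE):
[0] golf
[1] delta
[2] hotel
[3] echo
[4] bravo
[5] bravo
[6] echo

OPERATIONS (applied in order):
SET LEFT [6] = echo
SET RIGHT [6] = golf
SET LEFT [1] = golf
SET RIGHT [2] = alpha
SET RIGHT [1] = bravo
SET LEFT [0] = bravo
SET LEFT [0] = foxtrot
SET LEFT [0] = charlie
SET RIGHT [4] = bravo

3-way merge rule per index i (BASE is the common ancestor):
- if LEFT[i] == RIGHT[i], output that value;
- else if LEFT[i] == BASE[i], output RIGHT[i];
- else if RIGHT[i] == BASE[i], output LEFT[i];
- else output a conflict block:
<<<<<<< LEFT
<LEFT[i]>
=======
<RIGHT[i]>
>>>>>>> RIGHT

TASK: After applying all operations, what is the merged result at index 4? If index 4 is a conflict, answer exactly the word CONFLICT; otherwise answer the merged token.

Answer: bravo

Derivation:
Final LEFT:  [charlie, golf, hotel, echo, bravo, bravo, echo]
Final RIGHT: [golf, bravo, alpha, echo, bravo, bravo, golf]
i=0: L=charlie, R=golf=BASE -> take LEFT -> charlie
i=1: BASE=delta L=golf R=bravo all differ -> CONFLICT
i=2: L=hotel=BASE, R=alpha -> take RIGHT -> alpha
i=3: L=echo R=echo -> agree -> echo
i=4: L=bravo R=bravo -> agree -> bravo
i=5: L=bravo R=bravo -> agree -> bravo
i=6: L=echo=BASE, R=golf -> take RIGHT -> golf
Index 4 -> bravo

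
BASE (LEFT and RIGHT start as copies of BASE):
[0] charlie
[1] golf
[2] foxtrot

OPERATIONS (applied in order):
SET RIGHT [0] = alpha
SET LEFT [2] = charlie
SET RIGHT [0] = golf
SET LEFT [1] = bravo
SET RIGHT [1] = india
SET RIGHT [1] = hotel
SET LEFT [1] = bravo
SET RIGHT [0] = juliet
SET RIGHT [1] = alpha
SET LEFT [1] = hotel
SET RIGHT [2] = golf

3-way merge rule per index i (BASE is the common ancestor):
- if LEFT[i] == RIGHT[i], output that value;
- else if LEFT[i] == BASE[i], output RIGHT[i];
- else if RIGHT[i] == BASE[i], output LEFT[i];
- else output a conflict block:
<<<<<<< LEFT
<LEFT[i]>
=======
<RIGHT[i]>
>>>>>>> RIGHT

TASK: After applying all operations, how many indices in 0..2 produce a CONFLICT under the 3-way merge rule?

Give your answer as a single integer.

Answer: 2

Derivation:
Final LEFT:  [charlie, hotel, charlie]
Final RIGHT: [juliet, alpha, golf]
i=0: L=charlie=BASE, R=juliet -> take RIGHT -> juliet
i=1: BASE=golf L=hotel R=alpha all differ -> CONFLICT
i=2: BASE=foxtrot L=charlie R=golf all differ -> CONFLICT
Conflict count: 2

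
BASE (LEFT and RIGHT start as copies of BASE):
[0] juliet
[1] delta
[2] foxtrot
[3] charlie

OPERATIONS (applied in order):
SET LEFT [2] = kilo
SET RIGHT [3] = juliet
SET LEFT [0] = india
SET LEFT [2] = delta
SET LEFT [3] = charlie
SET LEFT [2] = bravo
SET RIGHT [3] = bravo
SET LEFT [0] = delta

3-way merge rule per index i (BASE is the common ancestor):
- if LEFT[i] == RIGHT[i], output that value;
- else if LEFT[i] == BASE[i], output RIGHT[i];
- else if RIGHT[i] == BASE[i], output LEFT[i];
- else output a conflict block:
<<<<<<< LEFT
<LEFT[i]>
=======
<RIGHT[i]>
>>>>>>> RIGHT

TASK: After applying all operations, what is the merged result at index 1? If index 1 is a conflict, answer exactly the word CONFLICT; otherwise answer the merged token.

Answer: delta

Derivation:
Final LEFT:  [delta, delta, bravo, charlie]
Final RIGHT: [juliet, delta, foxtrot, bravo]
i=0: L=delta, R=juliet=BASE -> take LEFT -> delta
i=1: L=delta R=delta -> agree -> delta
i=2: L=bravo, R=foxtrot=BASE -> take LEFT -> bravo
i=3: L=charlie=BASE, R=bravo -> take RIGHT -> bravo
Index 1 -> delta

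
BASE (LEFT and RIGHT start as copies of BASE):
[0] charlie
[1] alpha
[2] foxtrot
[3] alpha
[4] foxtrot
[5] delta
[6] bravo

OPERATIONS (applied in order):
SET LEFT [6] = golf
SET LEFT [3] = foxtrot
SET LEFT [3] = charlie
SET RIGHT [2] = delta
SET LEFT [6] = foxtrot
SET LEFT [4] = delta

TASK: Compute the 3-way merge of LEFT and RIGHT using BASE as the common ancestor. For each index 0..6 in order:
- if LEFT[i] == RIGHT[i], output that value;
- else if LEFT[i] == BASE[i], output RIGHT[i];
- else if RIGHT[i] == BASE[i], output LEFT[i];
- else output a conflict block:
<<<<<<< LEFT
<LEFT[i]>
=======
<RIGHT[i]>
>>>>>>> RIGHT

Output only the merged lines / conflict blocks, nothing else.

Answer: charlie
alpha
delta
charlie
delta
delta
foxtrot

Derivation:
Final LEFT:  [charlie, alpha, foxtrot, charlie, delta, delta, foxtrot]
Final RIGHT: [charlie, alpha, delta, alpha, foxtrot, delta, bravo]
i=0: L=charlie R=charlie -> agree -> charlie
i=1: L=alpha R=alpha -> agree -> alpha
i=2: L=foxtrot=BASE, R=delta -> take RIGHT -> delta
i=3: L=charlie, R=alpha=BASE -> take LEFT -> charlie
i=4: L=delta, R=foxtrot=BASE -> take LEFT -> delta
i=5: L=delta R=delta -> agree -> delta
i=6: L=foxtrot, R=bravo=BASE -> take LEFT -> foxtrot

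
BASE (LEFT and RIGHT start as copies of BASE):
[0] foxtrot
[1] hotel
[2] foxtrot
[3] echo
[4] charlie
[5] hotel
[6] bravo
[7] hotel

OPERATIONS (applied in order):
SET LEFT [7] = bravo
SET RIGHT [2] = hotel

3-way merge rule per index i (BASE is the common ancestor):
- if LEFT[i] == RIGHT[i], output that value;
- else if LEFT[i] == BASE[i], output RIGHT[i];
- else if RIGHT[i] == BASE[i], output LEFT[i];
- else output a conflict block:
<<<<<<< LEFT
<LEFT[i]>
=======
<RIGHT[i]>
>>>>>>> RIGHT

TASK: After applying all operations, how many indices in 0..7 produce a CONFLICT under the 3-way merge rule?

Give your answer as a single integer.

Answer: 0

Derivation:
Final LEFT:  [foxtrot, hotel, foxtrot, echo, charlie, hotel, bravo, bravo]
Final RIGHT: [foxtrot, hotel, hotel, echo, charlie, hotel, bravo, hotel]
i=0: L=foxtrot R=foxtrot -> agree -> foxtrot
i=1: L=hotel R=hotel -> agree -> hotel
i=2: L=foxtrot=BASE, R=hotel -> take RIGHT -> hotel
i=3: L=echo R=echo -> agree -> echo
i=4: L=charlie R=charlie -> agree -> charlie
i=5: L=hotel R=hotel -> agree -> hotel
i=6: L=bravo R=bravo -> agree -> bravo
i=7: L=bravo, R=hotel=BASE -> take LEFT -> bravo
Conflict count: 0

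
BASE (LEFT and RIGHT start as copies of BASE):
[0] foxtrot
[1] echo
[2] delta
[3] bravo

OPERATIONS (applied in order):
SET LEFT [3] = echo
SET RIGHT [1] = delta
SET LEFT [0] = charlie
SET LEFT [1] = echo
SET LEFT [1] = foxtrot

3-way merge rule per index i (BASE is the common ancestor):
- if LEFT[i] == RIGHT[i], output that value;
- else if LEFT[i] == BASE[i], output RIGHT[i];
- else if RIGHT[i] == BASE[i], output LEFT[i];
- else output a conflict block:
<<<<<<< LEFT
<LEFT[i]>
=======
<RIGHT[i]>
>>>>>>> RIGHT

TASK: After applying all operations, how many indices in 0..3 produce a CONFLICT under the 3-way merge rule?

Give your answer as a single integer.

Answer: 1

Derivation:
Final LEFT:  [charlie, foxtrot, delta, echo]
Final RIGHT: [foxtrot, delta, delta, bravo]
i=0: L=charlie, R=foxtrot=BASE -> take LEFT -> charlie
i=1: BASE=echo L=foxtrot R=delta all differ -> CONFLICT
i=2: L=delta R=delta -> agree -> delta
i=3: L=echo, R=bravo=BASE -> take LEFT -> echo
Conflict count: 1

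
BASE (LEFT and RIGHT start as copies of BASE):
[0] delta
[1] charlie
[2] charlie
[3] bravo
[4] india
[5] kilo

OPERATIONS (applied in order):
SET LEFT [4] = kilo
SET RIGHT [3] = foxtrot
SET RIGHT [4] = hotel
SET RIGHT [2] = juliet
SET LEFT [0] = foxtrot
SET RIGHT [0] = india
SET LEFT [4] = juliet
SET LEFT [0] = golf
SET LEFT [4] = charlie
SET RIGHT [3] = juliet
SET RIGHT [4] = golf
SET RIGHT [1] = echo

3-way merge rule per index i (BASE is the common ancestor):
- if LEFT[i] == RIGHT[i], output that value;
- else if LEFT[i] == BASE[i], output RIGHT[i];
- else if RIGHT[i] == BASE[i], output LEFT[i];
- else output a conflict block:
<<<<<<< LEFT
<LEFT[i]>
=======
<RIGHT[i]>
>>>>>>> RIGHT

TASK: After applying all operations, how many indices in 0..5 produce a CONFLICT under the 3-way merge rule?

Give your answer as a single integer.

Answer: 2

Derivation:
Final LEFT:  [golf, charlie, charlie, bravo, charlie, kilo]
Final RIGHT: [india, echo, juliet, juliet, golf, kilo]
i=0: BASE=delta L=golf R=india all differ -> CONFLICT
i=1: L=charlie=BASE, R=echo -> take RIGHT -> echo
i=2: L=charlie=BASE, R=juliet -> take RIGHT -> juliet
i=3: L=bravo=BASE, R=juliet -> take RIGHT -> juliet
i=4: BASE=india L=charlie R=golf all differ -> CONFLICT
i=5: L=kilo R=kilo -> agree -> kilo
Conflict count: 2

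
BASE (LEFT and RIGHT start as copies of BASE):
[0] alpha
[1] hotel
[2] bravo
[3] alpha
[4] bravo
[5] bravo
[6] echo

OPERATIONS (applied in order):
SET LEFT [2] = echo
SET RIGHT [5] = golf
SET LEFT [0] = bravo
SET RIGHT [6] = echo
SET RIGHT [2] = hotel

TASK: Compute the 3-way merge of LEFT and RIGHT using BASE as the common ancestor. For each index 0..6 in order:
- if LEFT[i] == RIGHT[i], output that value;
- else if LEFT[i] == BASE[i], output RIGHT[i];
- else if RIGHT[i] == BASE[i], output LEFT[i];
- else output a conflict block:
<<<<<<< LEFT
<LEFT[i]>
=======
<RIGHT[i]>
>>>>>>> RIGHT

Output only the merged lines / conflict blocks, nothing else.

Final LEFT:  [bravo, hotel, echo, alpha, bravo, bravo, echo]
Final RIGHT: [alpha, hotel, hotel, alpha, bravo, golf, echo]
i=0: L=bravo, R=alpha=BASE -> take LEFT -> bravo
i=1: L=hotel R=hotel -> agree -> hotel
i=2: BASE=bravo L=echo R=hotel all differ -> CONFLICT
i=3: L=alpha R=alpha -> agree -> alpha
i=4: L=bravo R=bravo -> agree -> bravo
i=5: L=bravo=BASE, R=golf -> take RIGHT -> golf
i=6: L=echo R=echo -> agree -> echo

Answer: bravo
hotel
<<<<<<< LEFT
echo
=======
hotel
>>>>>>> RIGHT
alpha
bravo
golf
echo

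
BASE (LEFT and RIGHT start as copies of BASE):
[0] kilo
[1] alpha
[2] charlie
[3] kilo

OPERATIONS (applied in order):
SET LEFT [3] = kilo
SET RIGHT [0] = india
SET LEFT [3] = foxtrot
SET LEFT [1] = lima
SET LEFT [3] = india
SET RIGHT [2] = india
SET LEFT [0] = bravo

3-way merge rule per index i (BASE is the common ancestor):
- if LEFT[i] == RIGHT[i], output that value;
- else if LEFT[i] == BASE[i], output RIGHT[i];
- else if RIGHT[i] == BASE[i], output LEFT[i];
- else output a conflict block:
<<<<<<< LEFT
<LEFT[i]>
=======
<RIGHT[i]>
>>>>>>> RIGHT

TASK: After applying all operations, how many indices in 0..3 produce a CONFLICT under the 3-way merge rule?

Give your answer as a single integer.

Answer: 1

Derivation:
Final LEFT:  [bravo, lima, charlie, india]
Final RIGHT: [india, alpha, india, kilo]
i=0: BASE=kilo L=bravo R=india all differ -> CONFLICT
i=1: L=lima, R=alpha=BASE -> take LEFT -> lima
i=2: L=charlie=BASE, R=india -> take RIGHT -> india
i=3: L=india, R=kilo=BASE -> take LEFT -> india
Conflict count: 1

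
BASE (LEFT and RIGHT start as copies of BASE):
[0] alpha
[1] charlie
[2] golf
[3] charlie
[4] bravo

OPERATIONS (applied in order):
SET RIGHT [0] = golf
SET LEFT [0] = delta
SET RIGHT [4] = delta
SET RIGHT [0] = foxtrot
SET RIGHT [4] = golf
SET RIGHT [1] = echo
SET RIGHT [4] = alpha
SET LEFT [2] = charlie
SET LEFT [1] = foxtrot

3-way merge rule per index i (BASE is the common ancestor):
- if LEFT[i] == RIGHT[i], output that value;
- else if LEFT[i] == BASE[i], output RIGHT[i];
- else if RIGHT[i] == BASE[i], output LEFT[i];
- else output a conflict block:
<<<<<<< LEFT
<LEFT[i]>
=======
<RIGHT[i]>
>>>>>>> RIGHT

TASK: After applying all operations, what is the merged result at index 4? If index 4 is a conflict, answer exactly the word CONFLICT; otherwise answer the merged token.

Final LEFT:  [delta, foxtrot, charlie, charlie, bravo]
Final RIGHT: [foxtrot, echo, golf, charlie, alpha]
i=0: BASE=alpha L=delta R=foxtrot all differ -> CONFLICT
i=1: BASE=charlie L=foxtrot R=echo all differ -> CONFLICT
i=2: L=charlie, R=golf=BASE -> take LEFT -> charlie
i=3: L=charlie R=charlie -> agree -> charlie
i=4: L=bravo=BASE, R=alpha -> take RIGHT -> alpha
Index 4 -> alpha

Answer: alpha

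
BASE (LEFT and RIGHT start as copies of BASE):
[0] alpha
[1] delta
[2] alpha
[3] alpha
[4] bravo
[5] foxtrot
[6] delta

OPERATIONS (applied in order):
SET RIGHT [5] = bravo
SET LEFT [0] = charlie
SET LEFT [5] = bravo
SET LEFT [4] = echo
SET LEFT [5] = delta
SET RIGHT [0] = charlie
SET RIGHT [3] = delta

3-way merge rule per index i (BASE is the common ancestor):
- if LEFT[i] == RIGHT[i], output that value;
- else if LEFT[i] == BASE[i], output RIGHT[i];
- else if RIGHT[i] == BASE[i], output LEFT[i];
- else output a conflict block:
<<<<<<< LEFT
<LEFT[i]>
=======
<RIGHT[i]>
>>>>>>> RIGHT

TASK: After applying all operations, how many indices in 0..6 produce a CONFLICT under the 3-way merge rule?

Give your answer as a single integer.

Answer: 1

Derivation:
Final LEFT:  [charlie, delta, alpha, alpha, echo, delta, delta]
Final RIGHT: [charlie, delta, alpha, delta, bravo, bravo, delta]
i=0: L=charlie R=charlie -> agree -> charlie
i=1: L=delta R=delta -> agree -> delta
i=2: L=alpha R=alpha -> agree -> alpha
i=3: L=alpha=BASE, R=delta -> take RIGHT -> delta
i=4: L=echo, R=bravo=BASE -> take LEFT -> echo
i=5: BASE=foxtrot L=delta R=bravo all differ -> CONFLICT
i=6: L=delta R=delta -> agree -> delta
Conflict count: 1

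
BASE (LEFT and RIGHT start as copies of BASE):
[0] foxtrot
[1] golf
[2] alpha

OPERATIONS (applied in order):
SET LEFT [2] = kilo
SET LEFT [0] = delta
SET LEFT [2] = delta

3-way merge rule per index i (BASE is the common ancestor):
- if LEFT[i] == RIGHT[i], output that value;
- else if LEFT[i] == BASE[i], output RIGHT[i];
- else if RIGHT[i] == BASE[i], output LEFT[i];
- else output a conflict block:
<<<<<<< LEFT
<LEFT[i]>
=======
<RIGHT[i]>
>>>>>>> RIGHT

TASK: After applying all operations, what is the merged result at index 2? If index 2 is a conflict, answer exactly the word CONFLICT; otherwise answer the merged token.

Final LEFT:  [delta, golf, delta]
Final RIGHT: [foxtrot, golf, alpha]
i=0: L=delta, R=foxtrot=BASE -> take LEFT -> delta
i=1: L=golf R=golf -> agree -> golf
i=2: L=delta, R=alpha=BASE -> take LEFT -> delta
Index 2 -> delta

Answer: delta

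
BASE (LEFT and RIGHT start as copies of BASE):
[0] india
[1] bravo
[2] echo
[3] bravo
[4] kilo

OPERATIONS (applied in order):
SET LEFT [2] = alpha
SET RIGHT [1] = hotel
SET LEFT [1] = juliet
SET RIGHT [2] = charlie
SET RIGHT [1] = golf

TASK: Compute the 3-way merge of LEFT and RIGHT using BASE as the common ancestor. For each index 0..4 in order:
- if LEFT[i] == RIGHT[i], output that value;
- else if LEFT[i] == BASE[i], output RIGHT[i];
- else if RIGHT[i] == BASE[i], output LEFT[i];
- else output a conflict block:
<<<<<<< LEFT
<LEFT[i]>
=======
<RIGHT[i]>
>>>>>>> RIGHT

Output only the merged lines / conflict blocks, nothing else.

Answer: india
<<<<<<< LEFT
juliet
=======
golf
>>>>>>> RIGHT
<<<<<<< LEFT
alpha
=======
charlie
>>>>>>> RIGHT
bravo
kilo

Derivation:
Final LEFT:  [india, juliet, alpha, bravo, kilo]
Final RIGHT: [india, golf, charlie, bravo, kilo]
i=0: L=india R=india -> agree -> india
i=1: BASE=bravo L=juliet R=golf all differ -> CONFLICT
i=2: BASE=echo L=alpha R=charlie all differ -> CONFLICT
i=3: L=bravo R=bravo -> agree -> bravo
i=4: L=kilo R=kilo -> agree -> kilo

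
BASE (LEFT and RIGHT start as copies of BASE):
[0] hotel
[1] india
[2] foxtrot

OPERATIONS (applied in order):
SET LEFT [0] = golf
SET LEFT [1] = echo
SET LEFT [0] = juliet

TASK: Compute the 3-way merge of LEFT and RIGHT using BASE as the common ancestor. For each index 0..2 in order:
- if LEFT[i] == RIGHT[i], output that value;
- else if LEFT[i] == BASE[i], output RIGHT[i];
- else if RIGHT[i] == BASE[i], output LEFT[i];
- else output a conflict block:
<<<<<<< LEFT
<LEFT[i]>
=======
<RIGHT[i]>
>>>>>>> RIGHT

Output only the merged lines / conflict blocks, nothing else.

Final LEFT:  [juliet, echo, foxtrot]
Final RIGHT: [hotel, india, foxtrot]
i=0: L=juliet, R=hotel=BASE -> take LEFT -> juliet
i=1: L=echo, R=india=BASE -> take LEFT -> echo
i=2: L=foxtrot R=foxtrot -> agree -> foxtrot

Answer: juliet
echo
foxtrot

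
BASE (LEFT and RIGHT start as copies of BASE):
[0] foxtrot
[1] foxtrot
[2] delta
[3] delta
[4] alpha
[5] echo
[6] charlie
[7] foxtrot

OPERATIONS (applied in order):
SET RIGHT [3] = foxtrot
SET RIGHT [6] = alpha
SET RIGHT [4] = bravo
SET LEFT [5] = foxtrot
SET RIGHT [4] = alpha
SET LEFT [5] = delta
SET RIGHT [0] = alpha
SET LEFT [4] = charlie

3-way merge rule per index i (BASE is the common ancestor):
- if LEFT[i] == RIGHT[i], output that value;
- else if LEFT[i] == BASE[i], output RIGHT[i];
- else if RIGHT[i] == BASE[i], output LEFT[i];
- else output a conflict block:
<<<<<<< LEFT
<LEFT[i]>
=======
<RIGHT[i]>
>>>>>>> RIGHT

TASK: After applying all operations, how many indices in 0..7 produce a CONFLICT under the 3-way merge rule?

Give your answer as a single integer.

Final LEFT:  [foxtrot, foxtrot, delta, delta, charlie, delta, charlie, foxtrot]
Final RIGHT: [alpha, foxtrot, delta, foxtrot, alpha, echo, alpha, foxtrot]
i=0: L=foxtrot=BASE, R=alpha -> take RIGHT -> alpha
i=1: L=foxtrot R=foxtrot -> agree -> foxtrot
i=2: L=delta R=delta -> agree -> delta
i=3: L=delta=BASE, R=foxtrot -> take RIGHT -> foxtrot
i=4: L=charlie, R=alpha=BASE -> take LEFT -> charlie
i=5: L=delta, R=echo=BASE -> take LEFT -> delta
i=6: L=charlie=BASE, R=alpha -> take RIGHT -> alpha
i=7: L=foxtrot R=foxtrot -> agree -> foxtrot
Conflict count: 0

Answer: 0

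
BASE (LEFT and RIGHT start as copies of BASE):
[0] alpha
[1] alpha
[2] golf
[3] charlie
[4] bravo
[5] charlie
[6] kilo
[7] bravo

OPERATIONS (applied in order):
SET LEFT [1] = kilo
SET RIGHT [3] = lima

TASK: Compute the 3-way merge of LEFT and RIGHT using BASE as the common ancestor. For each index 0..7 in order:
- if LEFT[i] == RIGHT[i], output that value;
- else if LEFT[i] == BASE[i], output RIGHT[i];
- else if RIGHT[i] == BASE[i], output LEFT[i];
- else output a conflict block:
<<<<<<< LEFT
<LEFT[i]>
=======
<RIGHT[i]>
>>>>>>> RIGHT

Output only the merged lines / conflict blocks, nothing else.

Final LEFT:  [alpha, kilo, golf, charlie, bravo, charlie, kilo, bravo]
Final RIGHT: [alpha, alpha, golf, lima, bravo, charlie, kilo, bravo]
i=0: L=alpha R=alpha -> agree -> alpha
i=1: L=kilo, R=alpha=BASE -> take LEFT -> kilo
i=2: L=golf R=golf -> agree -> golf
i=3: L=charlie=BASE, R=lima -> take RIGHT -> lima
i=4: L=bravo R=bravo -> agree -> bravo
i=5: L=charlie R=charlie -> agree -> charlie
i=6: L=kilo R=kilo -> agree -> kilo
i=7: L=bravo R=bravo -> agree -> bravo

Answer: alpha
kilo
golf
lima
bravo
charlie
kilo
bravo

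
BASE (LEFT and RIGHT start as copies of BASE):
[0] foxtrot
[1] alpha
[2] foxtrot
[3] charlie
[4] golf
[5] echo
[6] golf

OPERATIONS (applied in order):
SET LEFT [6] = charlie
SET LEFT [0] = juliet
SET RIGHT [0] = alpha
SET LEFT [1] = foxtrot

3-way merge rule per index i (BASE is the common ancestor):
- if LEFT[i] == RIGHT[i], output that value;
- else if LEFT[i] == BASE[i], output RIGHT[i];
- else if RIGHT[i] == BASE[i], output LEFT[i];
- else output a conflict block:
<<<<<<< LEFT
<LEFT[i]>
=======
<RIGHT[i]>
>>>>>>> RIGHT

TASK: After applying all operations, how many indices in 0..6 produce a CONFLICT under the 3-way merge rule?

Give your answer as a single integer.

Answer: 1

Derivation:
Final LEFT:  [juliet, foxtrot, foxtrot, charlie, golf, echo, charlie]
Final RIGHT: [alpha, alpha, foxtrot, charlie, golf, echo, golf]
i=0: BASE=foxtrot L=juliet R=alpha all differ -> CONFLICT
i=1: L=foxtrot, R=alpha=BASE -> take LEFT -> foxtrot
i=2: L=foxtrot R=foxtrot -> agree -> foxtrot
i=3: L=charlie R=charlie -> agree -> charlie
i=4: L=golf R=golf -> agree -> golf
i=5: L=echo R=echo -> agree -> echo
i=6: L=charlie, R=golf=BASE -> take LEFT -> charlie
Conflict count: 1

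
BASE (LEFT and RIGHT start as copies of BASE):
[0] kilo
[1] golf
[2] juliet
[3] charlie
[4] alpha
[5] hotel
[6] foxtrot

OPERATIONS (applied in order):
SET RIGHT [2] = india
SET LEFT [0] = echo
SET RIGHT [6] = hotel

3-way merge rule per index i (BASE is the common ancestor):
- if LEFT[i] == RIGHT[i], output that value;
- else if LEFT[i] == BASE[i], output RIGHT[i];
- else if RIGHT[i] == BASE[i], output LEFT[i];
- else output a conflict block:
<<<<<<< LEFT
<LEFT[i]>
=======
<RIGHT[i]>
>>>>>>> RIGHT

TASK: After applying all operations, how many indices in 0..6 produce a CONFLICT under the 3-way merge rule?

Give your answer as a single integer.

Answer: 0

Derivation:
Final LEFT:  [echo, golf, juliet, charlie, alpha, hotel, foxtrot]
Final RIGHT: [kilo, golf, india, charlie, alpha, hotel, hotel]
i=0: L=echo, R=kilo=BASE -> take LEFT -> echo
i=1: L=golf R=golf -> agree -> golf
i=2: L=juliet=BASE, R=india -> take RIGHT -> india
i=3: L=charlie R=charlie -> agree -> charlie
i=4: L=alpha R=alpha -> agree -> alpha
i=5: L=hotel R=hotel -> agree -> hotel
i=6: L=foxtrot=BASE, R=hotel -> take RIGHT -> hotel
Conflict count: 0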